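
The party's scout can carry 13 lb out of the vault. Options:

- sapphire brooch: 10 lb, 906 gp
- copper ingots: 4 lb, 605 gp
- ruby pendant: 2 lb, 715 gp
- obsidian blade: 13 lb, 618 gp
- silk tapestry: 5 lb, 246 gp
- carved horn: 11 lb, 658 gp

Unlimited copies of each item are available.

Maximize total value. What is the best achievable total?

6×ruby pendant uses 12 of the 13 lb and totals 4290.
Every other selection either busts 13 lb or fails to beat 4290.

4290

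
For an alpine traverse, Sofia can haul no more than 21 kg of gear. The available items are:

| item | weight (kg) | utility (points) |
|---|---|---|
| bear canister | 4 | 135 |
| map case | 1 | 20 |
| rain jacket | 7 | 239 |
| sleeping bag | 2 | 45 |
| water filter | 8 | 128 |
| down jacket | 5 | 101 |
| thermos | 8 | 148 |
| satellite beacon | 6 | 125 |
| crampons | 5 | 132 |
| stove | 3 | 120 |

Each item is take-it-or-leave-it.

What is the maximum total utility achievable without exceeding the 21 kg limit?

671

The ratio ordering already packs tightly: bear canister + rain jacket + sleeping bag + crampons + stove, 21 kg, 671.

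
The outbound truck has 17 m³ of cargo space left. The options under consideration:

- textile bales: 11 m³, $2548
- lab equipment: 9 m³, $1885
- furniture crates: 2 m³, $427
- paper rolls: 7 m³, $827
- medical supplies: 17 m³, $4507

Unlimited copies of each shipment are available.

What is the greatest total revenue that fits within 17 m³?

4507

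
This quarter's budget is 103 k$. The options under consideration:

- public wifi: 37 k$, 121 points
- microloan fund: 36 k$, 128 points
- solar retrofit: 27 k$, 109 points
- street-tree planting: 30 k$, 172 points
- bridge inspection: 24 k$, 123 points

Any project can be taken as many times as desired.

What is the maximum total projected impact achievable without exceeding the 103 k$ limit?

541

Ranking by ratio (projected impact/k$): street-tree planting 5.73, bridge inspection 5.12, solar retrofit 4.04.
A density-first pass picks 3×street-tree planting — 516 at 90 k$.
Dropping 2×street-tree planting frees 60 k$; slotting in 3×bridge inspection (72 k$) lifts the total to 541 at 102 k$.
That's the maximum — no swap from here does better than 541.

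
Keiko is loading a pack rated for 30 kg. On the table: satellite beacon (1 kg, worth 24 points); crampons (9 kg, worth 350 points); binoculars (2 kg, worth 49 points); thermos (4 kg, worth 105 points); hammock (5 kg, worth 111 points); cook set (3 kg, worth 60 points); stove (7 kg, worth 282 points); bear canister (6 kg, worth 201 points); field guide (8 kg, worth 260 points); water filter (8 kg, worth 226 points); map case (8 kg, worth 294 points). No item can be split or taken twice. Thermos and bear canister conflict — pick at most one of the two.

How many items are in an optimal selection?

4

The maximum utility within 30 kg is 1127.
crampons + stove + bear canister + map case hits 1127 at 30 kg.
Every optimal selection uses 4 items.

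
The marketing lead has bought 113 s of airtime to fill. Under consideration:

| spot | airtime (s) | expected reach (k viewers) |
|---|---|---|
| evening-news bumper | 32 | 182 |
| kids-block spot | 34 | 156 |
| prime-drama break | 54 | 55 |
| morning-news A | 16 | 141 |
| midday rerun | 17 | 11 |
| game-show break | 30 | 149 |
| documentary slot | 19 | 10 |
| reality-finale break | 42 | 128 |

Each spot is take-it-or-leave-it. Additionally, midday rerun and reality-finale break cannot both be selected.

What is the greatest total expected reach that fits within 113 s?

Best packing: evening-news bumper + kids-block spot + morning-news A + game-show break — 112 s, 628 total.
Next best is evening-news bumper + kids-block spot + midday rerun + game-show break at 498 (113 s) — short by 130.

628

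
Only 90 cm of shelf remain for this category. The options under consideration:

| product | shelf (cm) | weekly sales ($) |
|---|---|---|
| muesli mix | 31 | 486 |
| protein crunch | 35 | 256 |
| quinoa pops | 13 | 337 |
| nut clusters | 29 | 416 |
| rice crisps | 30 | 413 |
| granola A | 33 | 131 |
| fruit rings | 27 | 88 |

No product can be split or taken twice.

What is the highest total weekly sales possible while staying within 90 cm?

1315

Density check — quinoa pops 25.92, muesli mix 15.68, nut clusters 14.34, rice crisps 13.77 are the best per cm.
Filling by ratio: muesli mix + quinoa pops + nut clusters for 1239, with 17 cm left unused.
Dropping quinoa pops frees 13 cm; slotting in rice crisps (30 cm) lifts the total to 1315 at 90 cm.
The closest alternative, muesli mix + quinoa pops + nut clusters, reaches only 1239.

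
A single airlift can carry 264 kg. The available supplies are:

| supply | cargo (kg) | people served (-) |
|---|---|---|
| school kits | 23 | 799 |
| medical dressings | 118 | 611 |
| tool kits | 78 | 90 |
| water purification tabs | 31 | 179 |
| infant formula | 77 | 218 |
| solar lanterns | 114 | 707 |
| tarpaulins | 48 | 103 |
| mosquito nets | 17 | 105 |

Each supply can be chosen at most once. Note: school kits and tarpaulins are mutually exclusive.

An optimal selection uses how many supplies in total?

Optimal total is 2117.
school kits + medical dressings + solar lanterns hits 2117 at 255 kg.
All optima have 3 supplies.

3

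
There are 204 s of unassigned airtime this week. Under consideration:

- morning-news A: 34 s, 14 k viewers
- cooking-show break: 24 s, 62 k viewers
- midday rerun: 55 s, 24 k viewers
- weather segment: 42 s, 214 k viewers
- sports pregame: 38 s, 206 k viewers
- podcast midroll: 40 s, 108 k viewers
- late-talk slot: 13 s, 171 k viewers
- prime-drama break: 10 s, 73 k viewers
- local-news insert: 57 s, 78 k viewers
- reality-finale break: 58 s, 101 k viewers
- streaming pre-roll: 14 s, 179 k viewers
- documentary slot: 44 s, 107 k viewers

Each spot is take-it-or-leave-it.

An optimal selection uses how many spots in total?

The maximum expected reach within 204 s is 1058.
One optimal bundle: weather segment + sports pregame + podcast midroll + late-talk slot + prime-drama break + streaming pre-roll + documentary slot (201 s).
All optima have 7 spots.

7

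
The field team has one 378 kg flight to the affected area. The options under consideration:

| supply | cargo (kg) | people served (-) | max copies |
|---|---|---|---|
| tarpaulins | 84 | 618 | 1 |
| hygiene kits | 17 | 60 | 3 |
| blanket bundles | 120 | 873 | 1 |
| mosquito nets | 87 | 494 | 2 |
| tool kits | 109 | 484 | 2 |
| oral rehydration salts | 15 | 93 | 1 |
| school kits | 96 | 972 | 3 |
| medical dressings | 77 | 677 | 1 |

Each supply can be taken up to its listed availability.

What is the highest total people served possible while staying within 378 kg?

3593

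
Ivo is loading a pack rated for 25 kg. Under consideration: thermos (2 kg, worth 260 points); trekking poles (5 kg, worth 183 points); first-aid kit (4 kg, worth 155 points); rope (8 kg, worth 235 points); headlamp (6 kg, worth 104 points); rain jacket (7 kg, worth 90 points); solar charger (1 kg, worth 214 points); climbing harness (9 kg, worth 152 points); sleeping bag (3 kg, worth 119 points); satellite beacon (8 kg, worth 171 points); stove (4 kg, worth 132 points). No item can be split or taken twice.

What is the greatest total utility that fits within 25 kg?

1179

Taking the top-ratio items first gives thermos + trekking poles + first-aid kit + headlamp + solar charger + sleeping bag + stove for 1167 (25 kg).
Replace headlamp and sleeping bag with rope: the trade gains 12 net, giving 1179 at 24 kg.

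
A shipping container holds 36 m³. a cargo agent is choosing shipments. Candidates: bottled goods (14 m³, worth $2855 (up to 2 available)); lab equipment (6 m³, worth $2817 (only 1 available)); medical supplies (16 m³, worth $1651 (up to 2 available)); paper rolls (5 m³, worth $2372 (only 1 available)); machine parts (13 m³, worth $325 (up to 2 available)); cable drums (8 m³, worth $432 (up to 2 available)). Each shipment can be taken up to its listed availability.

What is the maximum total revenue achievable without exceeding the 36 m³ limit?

8527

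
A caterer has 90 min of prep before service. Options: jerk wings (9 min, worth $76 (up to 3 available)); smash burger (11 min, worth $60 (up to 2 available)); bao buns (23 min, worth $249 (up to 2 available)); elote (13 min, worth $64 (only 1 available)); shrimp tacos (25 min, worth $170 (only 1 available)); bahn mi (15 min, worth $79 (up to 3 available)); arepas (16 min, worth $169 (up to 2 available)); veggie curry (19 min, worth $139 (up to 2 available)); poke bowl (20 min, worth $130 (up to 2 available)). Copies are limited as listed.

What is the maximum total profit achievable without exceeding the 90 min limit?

Jerk wings + 2×bao buns + 2×arepas uses 87 of the 90 min and totals 912.
The spare 3 min is too small for any remaining dish, and no exchange beats 912.

912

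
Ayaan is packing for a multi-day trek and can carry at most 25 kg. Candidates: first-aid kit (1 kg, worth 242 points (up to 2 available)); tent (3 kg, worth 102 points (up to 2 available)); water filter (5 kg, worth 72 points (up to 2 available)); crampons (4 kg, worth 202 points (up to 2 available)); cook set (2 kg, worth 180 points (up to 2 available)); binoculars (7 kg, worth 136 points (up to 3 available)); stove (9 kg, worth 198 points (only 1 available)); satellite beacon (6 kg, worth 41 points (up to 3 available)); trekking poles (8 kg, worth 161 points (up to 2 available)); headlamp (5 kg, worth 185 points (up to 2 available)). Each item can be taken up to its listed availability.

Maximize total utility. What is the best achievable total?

The ratio heuristic lands on 2×first-aid kit + 2×crampons + 2×cook set + 2×headlamp (1618) but leaves 1 kg idle.
The 5 kg tied up in headlamp is better spent on 2×tent — total rises to 1637 (25 kg).

1637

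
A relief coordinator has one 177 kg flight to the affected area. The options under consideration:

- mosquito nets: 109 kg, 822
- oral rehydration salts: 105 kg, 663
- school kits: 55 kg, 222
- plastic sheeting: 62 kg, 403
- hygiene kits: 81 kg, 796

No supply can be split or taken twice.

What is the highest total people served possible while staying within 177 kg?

1225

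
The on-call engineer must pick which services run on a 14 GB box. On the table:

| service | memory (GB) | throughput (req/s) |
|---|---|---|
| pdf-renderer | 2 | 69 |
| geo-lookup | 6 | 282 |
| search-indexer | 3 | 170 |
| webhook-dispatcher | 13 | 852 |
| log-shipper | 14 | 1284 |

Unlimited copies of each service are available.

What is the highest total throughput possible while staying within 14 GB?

Ranking by ratio (throughput/GB): log-shipper 91.71, webhook-dispatcher 65.54, search-indexer 56.67, geo-lookup 47.00.
Taking log-shipper: 14 GB used, 1284 in throughput.

1284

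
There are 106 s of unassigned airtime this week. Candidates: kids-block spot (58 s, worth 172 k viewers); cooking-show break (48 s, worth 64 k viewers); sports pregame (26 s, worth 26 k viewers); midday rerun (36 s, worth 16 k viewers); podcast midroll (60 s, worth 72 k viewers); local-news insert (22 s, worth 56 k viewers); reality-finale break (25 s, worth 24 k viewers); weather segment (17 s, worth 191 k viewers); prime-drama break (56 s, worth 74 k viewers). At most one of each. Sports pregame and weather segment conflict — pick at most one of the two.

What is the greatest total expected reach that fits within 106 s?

419

Best packing: kids-block spot + local-news insert + weather segment — 97 s, 419 total.
The spare 9 s is too small for any remaining spot, and no feasible exchange beats 419.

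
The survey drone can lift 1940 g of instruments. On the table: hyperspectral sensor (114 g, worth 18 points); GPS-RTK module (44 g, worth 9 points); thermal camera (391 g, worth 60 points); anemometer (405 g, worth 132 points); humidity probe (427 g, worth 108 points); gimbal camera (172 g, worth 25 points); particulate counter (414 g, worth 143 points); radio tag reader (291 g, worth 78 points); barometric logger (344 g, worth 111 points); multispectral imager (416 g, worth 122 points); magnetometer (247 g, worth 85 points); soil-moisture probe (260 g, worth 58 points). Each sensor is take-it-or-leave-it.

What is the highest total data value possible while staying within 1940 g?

611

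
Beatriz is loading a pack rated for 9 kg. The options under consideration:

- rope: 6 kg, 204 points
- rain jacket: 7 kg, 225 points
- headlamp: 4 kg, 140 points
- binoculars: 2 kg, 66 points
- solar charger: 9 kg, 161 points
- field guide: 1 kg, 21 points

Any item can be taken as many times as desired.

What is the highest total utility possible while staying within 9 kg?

301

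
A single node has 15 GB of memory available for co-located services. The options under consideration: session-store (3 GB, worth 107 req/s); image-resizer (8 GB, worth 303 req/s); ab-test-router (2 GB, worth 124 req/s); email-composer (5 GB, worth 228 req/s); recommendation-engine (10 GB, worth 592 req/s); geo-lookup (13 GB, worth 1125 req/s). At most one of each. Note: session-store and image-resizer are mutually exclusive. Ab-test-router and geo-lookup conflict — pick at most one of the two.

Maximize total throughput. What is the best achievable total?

Best packing: geo-lookup — 13 GB, 1125 total.

1125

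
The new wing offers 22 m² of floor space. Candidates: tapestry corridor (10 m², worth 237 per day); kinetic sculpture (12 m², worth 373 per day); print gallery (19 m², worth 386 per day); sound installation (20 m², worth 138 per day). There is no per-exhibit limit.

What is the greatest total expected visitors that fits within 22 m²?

610

Tapestry corridor + kinetic sculpture uses 22 of the 22 m² and totals 610.
Nothing else within 22 m² beats 610.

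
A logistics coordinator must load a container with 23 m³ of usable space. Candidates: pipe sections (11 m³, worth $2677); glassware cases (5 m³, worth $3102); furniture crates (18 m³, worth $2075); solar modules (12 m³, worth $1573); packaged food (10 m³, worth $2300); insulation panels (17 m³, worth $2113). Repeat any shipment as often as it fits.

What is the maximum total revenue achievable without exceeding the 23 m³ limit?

12408

By revenue per m³: glassware cases 620.40, pipe sections 243.36, packaged food 230.00, solar modules 131.08 lead.
Taking 4×glassware cases: 20 m³ used, 12408 in revenue.
Nothing else within 23 m³ beats 12408.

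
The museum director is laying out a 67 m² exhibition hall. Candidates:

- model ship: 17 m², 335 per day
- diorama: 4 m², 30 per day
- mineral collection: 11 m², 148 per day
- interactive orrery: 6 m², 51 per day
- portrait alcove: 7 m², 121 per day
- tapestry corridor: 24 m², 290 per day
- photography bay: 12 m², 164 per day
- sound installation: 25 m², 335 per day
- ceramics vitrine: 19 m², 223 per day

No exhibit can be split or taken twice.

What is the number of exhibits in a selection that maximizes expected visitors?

The maximum expected visitors within 67 m² is 1006.
model ship + interactive orrery + portrait alcove + photography bay + sound installation hits 1006 at 67 m².
Any selection reaching 1006 contains exactly 5 exhibits.

5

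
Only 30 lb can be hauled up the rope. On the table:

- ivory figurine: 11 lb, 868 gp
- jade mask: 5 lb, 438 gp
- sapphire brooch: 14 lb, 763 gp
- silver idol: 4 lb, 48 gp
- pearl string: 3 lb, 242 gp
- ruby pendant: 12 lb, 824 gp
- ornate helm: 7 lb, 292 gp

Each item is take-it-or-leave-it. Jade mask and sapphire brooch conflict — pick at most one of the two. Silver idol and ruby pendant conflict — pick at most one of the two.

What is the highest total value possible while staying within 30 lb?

2130

Density check — jade mask 87.60, pearl string 80.67, ivory figurine 78.91, ruby pendant 68.67 are the best per lb.
Taking the top-ratio items first gives ivory figurine + jade mask + silver idol + pearl string + ornate helm for 1888 (30 lb).
The 14 lb tied up in silver idol and pearl string and ornate helm is better spent on ruby pendant — total rises to 2130 (28 lb).
Every other selection either busts 30 lb or breaks a pairing rule or fails to beat 2130.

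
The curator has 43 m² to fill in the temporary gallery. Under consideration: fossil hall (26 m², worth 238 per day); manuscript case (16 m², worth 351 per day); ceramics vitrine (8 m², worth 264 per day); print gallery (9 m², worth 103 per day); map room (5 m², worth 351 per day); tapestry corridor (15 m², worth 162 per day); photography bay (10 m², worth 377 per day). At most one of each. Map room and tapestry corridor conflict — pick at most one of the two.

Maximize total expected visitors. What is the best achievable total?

1343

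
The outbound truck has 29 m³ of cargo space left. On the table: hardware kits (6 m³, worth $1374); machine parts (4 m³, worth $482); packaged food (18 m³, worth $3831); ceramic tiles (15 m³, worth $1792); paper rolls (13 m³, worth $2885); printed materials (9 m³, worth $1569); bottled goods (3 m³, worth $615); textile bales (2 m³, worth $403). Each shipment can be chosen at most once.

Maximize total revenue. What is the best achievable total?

6223

Filling by ratio: hardware kits + machine parts + paper rolls + bottled goods + textile bales for 5759, with 1 m³ left unused.
Dropping machine parts and paper rolls frees 17 m³; slotting in packaged food (18 m³) lifts the total to 6223 at 29 m³.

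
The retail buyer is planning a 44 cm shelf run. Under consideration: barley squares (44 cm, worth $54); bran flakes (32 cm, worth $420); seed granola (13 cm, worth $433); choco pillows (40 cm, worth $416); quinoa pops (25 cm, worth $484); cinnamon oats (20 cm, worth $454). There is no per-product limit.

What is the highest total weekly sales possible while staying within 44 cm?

Taking 3×seed granola: 39 cm used, 1299 in weekly sales.
Every other selection either busts 44 cm or fails to beat 1299.

1299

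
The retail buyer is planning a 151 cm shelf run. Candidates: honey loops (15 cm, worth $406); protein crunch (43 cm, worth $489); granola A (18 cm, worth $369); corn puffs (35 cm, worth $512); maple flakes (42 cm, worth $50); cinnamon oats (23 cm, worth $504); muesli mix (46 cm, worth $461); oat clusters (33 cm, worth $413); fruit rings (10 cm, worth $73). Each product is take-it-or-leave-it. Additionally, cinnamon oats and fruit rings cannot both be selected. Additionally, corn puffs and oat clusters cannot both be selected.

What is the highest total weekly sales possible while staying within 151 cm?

2280

By weekly sales per cm: honey loops 27.07, cinnamon oats 21.91, granola A 20.50, corn puffs 14.63 lead.
Taking honey loops + protein crunch + granola A + corn puffs + cinnamon oats: 134 cm used, 2280 in weekly sales.
Runner-up honey loops + granola A + corn puffs + cinnamon oats + muesli mix tops out at 2252.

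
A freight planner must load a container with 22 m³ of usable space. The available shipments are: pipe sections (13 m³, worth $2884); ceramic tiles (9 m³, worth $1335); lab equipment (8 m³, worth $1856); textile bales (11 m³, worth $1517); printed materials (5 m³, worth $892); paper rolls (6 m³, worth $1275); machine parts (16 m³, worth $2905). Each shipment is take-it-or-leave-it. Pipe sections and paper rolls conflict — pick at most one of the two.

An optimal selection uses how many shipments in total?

2

Best achievable revenue is 4740.
For example pipe sections + lab equipment achieves it, using 21 m³.
Any selection reaching 4740 contains exactly 2 shipments.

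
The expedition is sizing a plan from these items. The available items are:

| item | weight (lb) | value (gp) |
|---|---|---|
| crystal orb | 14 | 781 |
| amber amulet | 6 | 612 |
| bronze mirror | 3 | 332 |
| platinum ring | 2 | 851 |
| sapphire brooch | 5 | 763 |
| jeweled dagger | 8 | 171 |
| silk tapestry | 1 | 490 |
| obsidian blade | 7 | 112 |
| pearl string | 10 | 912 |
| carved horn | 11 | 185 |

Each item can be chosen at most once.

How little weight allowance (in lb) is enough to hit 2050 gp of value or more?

8

Minimise lb subject to total value ≥ 2050.
platinum ring + sapphire brooch + silk tapestry: 2104 value at 8 lb.
Below 8 lb the best achievable stays under 2050.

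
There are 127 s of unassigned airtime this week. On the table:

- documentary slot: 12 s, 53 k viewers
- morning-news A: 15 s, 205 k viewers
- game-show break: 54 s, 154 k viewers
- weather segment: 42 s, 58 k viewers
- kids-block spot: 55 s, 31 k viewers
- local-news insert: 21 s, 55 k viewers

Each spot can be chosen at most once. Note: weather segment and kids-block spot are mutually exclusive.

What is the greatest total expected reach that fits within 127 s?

470

The ratio heuristic lands on documentary slot + morning-news A + game-show break + local-news insert (467) but leaves 25 s idle.
Replace local-news insert with weather segment: the trade gains 3 net, giving 470 at 123 s.
Next best is documentary slot + morning-news A + game-show break + local-news insert at 467 (102 s) — short by 3.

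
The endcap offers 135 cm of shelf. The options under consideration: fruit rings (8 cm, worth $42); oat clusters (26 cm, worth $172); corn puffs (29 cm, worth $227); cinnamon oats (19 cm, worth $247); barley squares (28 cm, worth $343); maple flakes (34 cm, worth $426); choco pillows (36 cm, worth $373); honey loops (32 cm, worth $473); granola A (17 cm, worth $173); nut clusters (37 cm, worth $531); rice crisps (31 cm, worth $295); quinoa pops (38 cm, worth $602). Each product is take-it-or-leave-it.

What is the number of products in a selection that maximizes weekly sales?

The maximum weekly sales within 135 cm is 1949.
For example barley squares + honey loops + nut clusters + quinoa pops achieves it, using 135 cm.
Every optimal selection uses 4 products.

4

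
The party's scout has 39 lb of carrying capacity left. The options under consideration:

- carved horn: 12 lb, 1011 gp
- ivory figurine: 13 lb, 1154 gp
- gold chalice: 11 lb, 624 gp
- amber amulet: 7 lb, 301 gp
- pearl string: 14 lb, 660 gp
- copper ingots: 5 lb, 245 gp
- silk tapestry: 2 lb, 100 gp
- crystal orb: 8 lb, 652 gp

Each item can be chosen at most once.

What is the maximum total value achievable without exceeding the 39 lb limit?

Greedy by ratio would take carved horn + ivory figurine + silk tapestry + crystal orb: 35 lb used, total 2917.
The 2 lb tied up in silk tapestry is better spent on copper ingots — total rises to 3062 (38 lb).
Every other selection either busts 39 lb or fails to beat 3062.

3062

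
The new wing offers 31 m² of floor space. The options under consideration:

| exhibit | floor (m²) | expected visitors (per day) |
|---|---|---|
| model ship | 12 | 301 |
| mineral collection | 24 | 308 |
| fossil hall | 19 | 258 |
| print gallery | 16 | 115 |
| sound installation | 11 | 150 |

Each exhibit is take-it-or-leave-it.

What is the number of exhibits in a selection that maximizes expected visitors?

2

Optimal total is 559.
model ship + fossil hall hits 559 at 31 m².
Any selection reaching 559 contains exactly 2 exhibits.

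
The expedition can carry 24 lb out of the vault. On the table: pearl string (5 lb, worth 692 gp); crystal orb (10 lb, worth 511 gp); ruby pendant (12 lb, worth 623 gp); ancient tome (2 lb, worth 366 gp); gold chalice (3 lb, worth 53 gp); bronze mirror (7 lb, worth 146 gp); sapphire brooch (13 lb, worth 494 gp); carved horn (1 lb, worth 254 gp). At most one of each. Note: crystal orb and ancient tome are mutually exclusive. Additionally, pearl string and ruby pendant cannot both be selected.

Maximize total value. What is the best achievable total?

1859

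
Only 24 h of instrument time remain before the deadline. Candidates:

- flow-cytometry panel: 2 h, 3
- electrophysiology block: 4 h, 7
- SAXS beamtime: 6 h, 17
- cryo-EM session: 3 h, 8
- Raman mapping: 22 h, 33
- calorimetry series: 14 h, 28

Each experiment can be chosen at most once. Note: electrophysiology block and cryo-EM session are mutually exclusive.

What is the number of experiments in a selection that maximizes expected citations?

3

Optimal total is 53.
SAXS beamtime + cryo-EM session + calorimetry series hits 53 at 23 h.
Any selection reaching 53 contains exactly 3 experiments.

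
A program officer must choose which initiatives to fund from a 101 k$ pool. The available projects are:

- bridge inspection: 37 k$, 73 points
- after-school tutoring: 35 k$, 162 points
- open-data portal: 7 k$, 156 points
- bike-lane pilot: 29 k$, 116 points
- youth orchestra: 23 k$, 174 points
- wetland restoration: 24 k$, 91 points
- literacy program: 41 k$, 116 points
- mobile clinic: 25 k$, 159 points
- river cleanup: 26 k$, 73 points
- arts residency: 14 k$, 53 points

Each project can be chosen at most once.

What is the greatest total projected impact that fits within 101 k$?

Filling by ratio: after-school tutoring + open-data portal + youth orchestra + mobile clinic for 651, with 11 k$ left unused.
Replace after-school tutoring with bike-lane pilot + arts residency: the trade gains 7 net, giving 658 at 98 k$.
Every other selection either busts 101 k$ or fails to beat 658.

658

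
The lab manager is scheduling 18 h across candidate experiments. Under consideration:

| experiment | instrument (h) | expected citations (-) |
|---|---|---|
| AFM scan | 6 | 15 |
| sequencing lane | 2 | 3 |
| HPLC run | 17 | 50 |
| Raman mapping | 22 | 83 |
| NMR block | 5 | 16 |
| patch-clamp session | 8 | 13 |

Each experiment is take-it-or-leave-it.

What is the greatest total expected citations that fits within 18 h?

50

Density check — Raman mapping 3.77, NMR block 3.20, HPLC run 2.94 are the best per h.
Filling by ratio: AFM scan + sequencing lane + NMR block for 34, with 5 h left unused.
Dropping AFM scan and sequencing lane and NMR block frees 13 h; slotting in HPLC run (17 h) lifts the total to 50 at 17 h.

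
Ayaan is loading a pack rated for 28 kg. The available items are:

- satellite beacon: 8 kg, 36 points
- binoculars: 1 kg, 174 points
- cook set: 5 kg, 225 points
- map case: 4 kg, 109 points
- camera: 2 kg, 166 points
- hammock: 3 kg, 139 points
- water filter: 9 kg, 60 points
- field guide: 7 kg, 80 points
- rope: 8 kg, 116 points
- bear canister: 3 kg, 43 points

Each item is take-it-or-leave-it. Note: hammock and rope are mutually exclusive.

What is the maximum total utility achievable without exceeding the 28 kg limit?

936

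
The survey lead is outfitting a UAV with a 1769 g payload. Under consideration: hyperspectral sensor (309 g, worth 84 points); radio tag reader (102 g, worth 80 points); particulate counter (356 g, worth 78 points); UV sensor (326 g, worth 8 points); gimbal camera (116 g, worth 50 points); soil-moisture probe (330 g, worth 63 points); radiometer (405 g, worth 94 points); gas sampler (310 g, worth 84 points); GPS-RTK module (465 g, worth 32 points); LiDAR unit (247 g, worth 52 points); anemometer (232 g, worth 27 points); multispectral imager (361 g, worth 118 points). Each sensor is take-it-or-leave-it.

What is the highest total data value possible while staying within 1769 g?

512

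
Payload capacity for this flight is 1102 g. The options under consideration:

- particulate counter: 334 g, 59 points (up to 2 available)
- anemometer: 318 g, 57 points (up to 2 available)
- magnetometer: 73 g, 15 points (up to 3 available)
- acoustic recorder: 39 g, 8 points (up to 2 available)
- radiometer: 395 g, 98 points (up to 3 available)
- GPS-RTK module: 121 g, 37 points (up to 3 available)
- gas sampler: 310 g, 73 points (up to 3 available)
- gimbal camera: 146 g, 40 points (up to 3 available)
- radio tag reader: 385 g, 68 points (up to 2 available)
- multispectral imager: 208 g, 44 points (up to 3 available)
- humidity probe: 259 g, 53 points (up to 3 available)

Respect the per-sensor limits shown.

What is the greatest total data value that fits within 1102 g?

A density-first pass picks magnetometer + 3×GPS-RTK module + 3×gimbal camera + multispectral imager — 290 at 1082 g.
Using the slack differently, acoustic recorder + radiometer + 3×GPS-RTK module + 2×gimbal camera comes to 297 at 1089 g.

297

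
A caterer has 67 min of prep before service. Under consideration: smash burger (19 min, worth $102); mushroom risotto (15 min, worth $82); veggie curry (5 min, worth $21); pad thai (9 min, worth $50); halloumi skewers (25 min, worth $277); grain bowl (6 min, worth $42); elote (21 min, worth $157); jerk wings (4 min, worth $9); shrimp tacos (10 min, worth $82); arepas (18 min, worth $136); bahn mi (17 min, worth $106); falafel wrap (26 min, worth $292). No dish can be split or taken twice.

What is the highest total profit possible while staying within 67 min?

Density check — falafel wrap 11.23, halloumi skewers 11.08, shrimp tacos 8.20, arepas 7.56 are the best per min.
Taking halloumi skewers + grain bowl + shrimp tacos + falafel wrap: 67 min used, 693 in profit.

693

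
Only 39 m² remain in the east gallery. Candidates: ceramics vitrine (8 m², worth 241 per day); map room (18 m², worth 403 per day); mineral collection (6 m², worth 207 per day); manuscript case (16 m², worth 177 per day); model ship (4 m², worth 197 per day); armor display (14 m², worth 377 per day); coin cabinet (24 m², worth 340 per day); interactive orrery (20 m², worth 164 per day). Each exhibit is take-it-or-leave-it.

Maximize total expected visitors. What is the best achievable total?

By expected visitors per m²: model ship 49.25, mineral collection 34.50, ceramics vitrine 30.12 lead.
Filling by ratio: ceramics vitrine + mineral collection + model ship + armor display for 1022, with 7 m² left unused.
The 14 m² tied up in armor display is better spent on map room — total rises to 1048 (36 m²).
The spare 3 m² is too small for any remaining exhibit, and no exchange beats 1048.

1048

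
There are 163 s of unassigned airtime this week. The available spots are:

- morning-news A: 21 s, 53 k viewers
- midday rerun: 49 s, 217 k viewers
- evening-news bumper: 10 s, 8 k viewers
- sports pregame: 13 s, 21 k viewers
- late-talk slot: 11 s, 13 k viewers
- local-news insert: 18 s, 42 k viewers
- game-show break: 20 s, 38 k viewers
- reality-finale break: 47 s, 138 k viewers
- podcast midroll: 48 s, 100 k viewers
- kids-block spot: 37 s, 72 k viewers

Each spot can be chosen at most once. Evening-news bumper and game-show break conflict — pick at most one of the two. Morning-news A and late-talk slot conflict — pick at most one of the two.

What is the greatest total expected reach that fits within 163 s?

497

The ratio heuristic lands on morning-news A + midday rerun + local-news insert + game-show break + reality-finale break (488) but leaves 8 s idle.
Dropping morning-news A and game-show break frees 41 s; slotting in podcast midroll (48 s) lifts the total to 497 at 162 s.
The closest alternative, morning-news A + midday rerun + local-news insert + game-show break + reality-finale break, reaches only 488.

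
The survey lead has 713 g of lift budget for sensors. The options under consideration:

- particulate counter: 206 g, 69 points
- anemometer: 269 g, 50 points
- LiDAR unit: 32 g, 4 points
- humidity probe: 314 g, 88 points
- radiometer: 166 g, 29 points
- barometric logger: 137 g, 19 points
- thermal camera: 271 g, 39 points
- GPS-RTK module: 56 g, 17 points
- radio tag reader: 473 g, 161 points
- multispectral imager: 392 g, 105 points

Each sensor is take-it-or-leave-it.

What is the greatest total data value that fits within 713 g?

234

Best packing: particulate counter + LiDAR unit + radio tag reader — 711 g, 234 total.
Nothing else within 713 g beats 234.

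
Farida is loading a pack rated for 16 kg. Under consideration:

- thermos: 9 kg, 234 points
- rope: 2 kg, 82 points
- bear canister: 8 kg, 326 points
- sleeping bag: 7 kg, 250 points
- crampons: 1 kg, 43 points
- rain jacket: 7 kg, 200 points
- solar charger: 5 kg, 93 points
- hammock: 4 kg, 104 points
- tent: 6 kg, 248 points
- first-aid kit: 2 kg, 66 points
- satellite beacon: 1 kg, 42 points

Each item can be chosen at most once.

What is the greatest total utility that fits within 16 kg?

659

Density check — crampons 43.00, satellite beacon 42.00, tent 41.33, rope 41.00 are the best per kg.
Greedy by ratio would take rope + crampons + hammock + tent + first-aid kit + satellite beacon: 16 kg used, total 585.
The 8 kg tied up in rope and hammock and first-aid kit is better spent on bear canister — total rises to 659 (16 kg).
Nothing else within 16 kg beats 659.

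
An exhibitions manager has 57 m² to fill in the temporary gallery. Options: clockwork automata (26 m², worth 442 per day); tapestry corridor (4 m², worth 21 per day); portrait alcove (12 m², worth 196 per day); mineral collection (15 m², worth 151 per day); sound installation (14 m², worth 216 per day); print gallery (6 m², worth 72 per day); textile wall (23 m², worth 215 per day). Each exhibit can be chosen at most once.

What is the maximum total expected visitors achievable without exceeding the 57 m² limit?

The ratio ordering already packs tightly: clockwork automata + tapestry corridor + portrait alcove + sound installation, 56 m², 875.
Every other selection either busts 57 m² or fails to beat 875.

875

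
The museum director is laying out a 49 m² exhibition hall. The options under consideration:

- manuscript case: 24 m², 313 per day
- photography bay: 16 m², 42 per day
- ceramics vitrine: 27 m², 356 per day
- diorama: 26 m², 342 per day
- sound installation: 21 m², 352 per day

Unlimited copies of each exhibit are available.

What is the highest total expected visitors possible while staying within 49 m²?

Taking the top-ratio exhibits first gives 2×sound installation for 704 (42 m²).
The 21 m² tied up in sound installation is better spent on ceramics vitrine — total rises to 708 (48 m²).

708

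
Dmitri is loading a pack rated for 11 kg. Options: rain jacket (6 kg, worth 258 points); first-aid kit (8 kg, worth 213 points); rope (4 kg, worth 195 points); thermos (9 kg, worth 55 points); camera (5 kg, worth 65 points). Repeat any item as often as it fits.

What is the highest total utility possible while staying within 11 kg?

453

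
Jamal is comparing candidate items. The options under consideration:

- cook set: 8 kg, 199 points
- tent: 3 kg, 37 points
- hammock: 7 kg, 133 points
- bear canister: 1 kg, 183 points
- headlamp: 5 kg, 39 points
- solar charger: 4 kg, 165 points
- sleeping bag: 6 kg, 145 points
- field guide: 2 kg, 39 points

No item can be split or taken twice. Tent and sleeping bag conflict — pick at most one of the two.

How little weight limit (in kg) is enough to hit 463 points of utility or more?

Minimise kg subject to total utility ≥ 463.
Taking bear canister + solar charger + sleeping bag gives 493 (≥ 463) for 11 kg.
No combination under 11 kg hits 463.

11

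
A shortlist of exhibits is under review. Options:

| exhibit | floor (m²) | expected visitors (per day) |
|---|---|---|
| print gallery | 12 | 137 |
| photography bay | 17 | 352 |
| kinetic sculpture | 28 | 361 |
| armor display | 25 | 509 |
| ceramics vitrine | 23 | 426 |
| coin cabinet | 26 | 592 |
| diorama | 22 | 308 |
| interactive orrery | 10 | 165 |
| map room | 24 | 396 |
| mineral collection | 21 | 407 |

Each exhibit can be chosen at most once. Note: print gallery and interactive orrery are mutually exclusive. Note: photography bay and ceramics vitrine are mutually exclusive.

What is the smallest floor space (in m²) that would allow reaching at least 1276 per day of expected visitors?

Need the lightest bundle worth ≥ 1276.
photography bay + coin cabinet + mineral collection reaches 1351 using 64 m².
Any bundle with less than 64 m² falls short of 1276.

64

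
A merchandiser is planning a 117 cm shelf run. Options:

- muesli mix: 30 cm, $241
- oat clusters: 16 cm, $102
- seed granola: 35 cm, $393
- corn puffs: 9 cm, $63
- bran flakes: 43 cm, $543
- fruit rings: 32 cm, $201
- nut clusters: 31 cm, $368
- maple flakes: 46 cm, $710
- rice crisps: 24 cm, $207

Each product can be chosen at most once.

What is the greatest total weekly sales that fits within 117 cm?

By weekly sales per cm: maple flakes 15.43, bran flakes 12.63, nut clusters 11.87, seed granola 11.23 lead.
Greedy by ratio would take bran flakes + maple flakes + rice crisps: 113 cm used, total 1460.
The 67 cm tied up in bran flakes and rice crisps is better spent on seed granola + nut clusters — total rises to 1471 (112 cm).
Nothing else within 117 cm beats 1471.

1471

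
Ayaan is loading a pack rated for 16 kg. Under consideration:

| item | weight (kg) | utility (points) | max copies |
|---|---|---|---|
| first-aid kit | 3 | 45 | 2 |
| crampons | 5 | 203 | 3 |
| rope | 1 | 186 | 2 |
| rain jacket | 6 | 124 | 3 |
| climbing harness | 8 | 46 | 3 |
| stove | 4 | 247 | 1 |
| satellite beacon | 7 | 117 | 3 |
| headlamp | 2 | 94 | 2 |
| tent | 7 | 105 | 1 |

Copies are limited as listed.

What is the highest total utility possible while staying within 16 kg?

1025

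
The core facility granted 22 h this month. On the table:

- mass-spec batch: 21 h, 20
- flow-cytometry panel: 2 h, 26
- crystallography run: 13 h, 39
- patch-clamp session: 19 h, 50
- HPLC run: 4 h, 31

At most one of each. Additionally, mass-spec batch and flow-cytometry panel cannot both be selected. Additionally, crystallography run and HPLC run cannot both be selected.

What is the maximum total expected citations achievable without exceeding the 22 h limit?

Flow-cytometry panel + patch-clamp session uses 21 of the 22 h and totals 76.
The closest alternative, flow-cytometry panel + crystallography run, reaches only 65.

76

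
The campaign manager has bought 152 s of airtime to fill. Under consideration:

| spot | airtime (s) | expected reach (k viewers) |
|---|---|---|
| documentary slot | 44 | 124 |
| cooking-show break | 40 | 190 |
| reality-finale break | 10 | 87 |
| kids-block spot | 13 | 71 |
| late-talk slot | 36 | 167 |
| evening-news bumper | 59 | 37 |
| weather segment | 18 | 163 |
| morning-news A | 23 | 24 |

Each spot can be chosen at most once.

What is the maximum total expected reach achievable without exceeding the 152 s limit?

731

Filling by ratio: cooking-show break + reality-finale break + kids-block spot + late-talk slot + weather segment + morning-news A for 702, with 12 s left unused.
The 36 s tied up in kids-block spot and morning-news A is better spent on documentary slot — total rises to 731 (148 s).
Next best is documentary slot + cooking-show break + kids-block spot + late-talk slot + weather segment at 715 (151 s) — short by 16.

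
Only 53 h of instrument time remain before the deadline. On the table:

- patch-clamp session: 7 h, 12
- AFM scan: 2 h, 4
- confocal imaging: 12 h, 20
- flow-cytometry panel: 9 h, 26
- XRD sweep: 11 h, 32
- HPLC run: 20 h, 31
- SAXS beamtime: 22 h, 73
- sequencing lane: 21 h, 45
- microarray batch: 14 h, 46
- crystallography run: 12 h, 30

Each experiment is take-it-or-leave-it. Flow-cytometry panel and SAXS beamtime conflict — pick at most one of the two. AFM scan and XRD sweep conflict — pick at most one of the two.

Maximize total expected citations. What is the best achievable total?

153

By expected citations per h: SAXS beamtime 3.32, microarray batch 3.29, XRD sweep 2.91, flow-cytometry panel 2.89 lead.
Taking AFM scan + SAXS beamtime + microarray batch + crystallography run: 50 h used, 153 in expected citations.
Every other selection either busts 53 h or breaks a pairing rule or fails to beat 153.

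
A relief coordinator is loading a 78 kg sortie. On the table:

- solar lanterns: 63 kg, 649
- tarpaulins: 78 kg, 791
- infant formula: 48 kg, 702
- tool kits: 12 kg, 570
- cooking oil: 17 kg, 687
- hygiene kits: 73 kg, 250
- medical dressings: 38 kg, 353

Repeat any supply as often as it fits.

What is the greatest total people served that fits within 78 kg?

3537

Greedy by ratio would take 6×tool kits: 72 kg used, total 3420.
Dropping tool kits frees 12 kg; slotting in cooking oil (17 kg) lifts the total to 3537 at 77 kg.
Nothing else within 78 kg beats 3537.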